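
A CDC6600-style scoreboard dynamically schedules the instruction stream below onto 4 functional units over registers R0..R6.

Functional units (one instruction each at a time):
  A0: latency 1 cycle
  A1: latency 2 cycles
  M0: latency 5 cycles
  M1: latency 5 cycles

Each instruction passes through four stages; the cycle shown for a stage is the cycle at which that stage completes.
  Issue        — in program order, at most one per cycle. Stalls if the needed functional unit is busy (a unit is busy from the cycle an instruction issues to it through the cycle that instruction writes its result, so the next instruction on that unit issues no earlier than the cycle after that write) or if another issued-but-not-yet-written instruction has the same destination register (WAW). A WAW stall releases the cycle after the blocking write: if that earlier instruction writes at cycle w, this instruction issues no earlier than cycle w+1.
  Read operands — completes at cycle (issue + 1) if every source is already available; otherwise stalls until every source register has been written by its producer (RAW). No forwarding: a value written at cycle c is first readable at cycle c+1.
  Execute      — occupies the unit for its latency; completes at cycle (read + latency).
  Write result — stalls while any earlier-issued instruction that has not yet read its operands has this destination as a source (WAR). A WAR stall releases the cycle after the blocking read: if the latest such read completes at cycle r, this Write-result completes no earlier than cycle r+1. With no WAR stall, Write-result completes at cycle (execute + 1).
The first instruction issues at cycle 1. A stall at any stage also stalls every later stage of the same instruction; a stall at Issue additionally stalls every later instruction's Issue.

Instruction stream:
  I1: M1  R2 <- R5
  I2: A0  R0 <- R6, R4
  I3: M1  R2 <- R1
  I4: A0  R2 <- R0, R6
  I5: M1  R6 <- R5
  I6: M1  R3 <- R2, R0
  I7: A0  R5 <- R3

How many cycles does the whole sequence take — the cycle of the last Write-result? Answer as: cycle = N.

I1 -> (1, 2, 7, 8)
I2 -> (2, 3, 4, 5)
I3 -> (9, 10, 15, 16)  // struct: M1 busy until I1 writes@8
I4 -> (17, 18, 19, 20)  // WAW R2: wait I3 write@16
I5 -> (18, 19, 24, 25)
I6 -> (26, 27, 32, 33)  // struct: M1 busy until I5 writes@25
I7 -> (27, 34, 35, 36)  // RAW R3: wait I6 write@33

cycle = 36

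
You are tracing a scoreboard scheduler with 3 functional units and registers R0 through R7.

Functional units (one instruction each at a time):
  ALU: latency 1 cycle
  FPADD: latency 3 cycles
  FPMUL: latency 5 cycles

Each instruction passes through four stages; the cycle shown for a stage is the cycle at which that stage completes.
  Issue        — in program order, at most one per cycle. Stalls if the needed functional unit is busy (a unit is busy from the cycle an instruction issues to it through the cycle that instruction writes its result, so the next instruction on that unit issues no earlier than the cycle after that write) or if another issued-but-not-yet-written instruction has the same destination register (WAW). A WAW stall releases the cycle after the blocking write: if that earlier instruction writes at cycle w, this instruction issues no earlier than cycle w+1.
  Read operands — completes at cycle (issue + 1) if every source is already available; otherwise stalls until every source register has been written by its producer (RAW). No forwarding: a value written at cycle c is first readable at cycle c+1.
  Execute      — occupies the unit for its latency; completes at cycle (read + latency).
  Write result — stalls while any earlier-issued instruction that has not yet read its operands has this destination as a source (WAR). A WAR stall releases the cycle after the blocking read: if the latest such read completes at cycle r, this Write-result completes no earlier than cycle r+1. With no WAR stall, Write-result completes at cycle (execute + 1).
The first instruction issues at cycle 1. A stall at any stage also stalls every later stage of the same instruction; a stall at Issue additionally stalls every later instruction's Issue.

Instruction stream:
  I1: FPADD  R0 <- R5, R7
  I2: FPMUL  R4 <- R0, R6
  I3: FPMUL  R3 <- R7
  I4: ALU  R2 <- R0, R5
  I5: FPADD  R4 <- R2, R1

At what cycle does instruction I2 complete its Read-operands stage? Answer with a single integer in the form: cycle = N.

[I1] 1/2/5/6
[I2] 2/7/12/13  (RAW R0: wait I1 write@6)
[I3] 14/15/20/21  (struct: FPMUL busy until I2 writes@13)
[I4] 15/16/17/18
[I5] 16/19/22/23  (RAW R2: wait I4 write@18)

cycle = 7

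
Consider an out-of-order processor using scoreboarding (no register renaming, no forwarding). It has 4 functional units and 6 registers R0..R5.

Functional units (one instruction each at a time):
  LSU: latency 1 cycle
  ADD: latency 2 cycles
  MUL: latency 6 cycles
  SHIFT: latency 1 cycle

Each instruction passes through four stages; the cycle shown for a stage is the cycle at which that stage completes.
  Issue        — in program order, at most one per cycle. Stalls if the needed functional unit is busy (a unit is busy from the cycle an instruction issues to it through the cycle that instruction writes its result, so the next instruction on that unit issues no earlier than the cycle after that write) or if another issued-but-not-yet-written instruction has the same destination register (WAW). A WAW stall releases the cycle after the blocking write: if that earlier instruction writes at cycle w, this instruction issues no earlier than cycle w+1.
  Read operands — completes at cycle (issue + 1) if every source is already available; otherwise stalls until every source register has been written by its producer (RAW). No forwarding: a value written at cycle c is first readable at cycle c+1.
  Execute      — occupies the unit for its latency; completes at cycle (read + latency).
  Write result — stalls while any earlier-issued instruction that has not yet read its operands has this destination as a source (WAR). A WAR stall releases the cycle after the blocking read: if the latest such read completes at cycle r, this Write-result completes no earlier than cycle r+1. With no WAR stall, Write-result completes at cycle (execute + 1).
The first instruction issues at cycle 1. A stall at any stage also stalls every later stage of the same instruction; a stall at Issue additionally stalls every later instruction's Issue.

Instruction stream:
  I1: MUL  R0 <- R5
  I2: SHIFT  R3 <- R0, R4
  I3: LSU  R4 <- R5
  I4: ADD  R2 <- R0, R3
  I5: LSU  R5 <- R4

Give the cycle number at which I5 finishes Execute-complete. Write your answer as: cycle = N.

[I1] 1/2/8/9
[I2] 2/10/11/12  (RAW R0: wait I1 write@9)
[I3] 3/4/5/11  (WAR R4: wait I2 read@10)
[I4] 4/13/15/16  (RAW R3: wait I2 write@12)
[I5] 12/13/14/15  (struct: LSU busy until I3 writes@11)

cycle = 14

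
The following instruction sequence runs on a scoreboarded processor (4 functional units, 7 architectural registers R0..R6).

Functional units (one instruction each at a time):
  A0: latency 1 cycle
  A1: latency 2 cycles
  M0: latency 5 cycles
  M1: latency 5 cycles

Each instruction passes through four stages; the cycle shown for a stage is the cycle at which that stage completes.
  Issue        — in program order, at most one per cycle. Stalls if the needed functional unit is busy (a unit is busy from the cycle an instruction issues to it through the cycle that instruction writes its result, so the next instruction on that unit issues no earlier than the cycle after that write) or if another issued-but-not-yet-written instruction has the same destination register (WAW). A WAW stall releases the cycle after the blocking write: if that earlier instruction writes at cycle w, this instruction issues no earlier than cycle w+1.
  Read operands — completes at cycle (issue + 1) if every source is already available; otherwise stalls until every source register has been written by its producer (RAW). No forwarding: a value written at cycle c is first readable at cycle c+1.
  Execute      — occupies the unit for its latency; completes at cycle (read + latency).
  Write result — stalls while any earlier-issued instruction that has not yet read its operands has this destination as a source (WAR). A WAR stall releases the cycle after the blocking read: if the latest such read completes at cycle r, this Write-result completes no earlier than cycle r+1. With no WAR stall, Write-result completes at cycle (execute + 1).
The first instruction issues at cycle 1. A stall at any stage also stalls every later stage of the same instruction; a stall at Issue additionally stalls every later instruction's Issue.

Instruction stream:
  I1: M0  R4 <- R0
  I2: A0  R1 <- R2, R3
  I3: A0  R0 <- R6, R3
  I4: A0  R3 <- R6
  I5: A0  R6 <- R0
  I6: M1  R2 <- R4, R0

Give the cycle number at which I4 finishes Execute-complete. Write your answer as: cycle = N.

cycle = 12

I1: IS=1 RO=2 EX=7 WR=8
I2: IS=2 RO=3 EX=4 WR=5
I3: IS=6 RO=7 EX=8 WR=9  [struct: A0 busy until I2 writes@5]
I4: IS=10 RO=11 EX=12 WR=13  [struct: A0 busy until I3 writes@9]
I5: IS=14 RO=15 EX=16 WR=17  [struct: A0 busy until I4 writes@13]
I6: IS=15 RO=16 EX=21 WR=22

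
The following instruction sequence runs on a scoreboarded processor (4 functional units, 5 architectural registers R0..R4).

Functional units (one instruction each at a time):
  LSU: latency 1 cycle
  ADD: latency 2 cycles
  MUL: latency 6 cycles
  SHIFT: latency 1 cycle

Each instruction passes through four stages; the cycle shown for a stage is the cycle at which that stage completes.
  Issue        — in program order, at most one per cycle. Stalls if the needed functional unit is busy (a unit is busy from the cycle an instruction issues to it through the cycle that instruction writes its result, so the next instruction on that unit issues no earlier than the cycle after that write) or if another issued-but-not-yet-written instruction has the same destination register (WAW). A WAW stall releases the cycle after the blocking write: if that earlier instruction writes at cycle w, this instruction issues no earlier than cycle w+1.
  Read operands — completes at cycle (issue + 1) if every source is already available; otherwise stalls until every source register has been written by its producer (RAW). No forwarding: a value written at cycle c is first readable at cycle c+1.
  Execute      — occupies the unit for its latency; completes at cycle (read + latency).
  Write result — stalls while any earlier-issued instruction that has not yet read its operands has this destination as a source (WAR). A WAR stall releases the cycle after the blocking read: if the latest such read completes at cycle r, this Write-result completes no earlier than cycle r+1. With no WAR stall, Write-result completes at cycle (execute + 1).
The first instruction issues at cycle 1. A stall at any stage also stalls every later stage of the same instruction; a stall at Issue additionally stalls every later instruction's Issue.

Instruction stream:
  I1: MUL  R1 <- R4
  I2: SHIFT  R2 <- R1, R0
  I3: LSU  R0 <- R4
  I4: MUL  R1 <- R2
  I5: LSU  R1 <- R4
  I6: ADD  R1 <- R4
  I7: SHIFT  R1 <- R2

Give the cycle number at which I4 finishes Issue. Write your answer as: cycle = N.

[1] I1 dispatched to MUL
[2] I1 operands ready | I2 dispatched to SHIFT
[3] I3 dispatched to LSU
[4] I3 operands ready
[5] I3 complete
[8] I1 complete
[9] R1←I1
[10] I2 operands ready | I4 dispatched to MUL
[11] I2 complete | R0←I3
[12] R2←I2
[13] I4 operands ready
[19] I4 complete
[20] R1←I4
[21] I5 dispatched to LSU
[22] I5 operands ready
[23] I5 complete
[24] R1←I5
[25] I6 dispatched to ADD
[26] I6 operands ready
[28] I6 complete
[29] R1←I6
[30] I7 dispatched to SHIFT
[31] I7 operands ready
[32] I7 complete
[33] R1←I7

cycle = 10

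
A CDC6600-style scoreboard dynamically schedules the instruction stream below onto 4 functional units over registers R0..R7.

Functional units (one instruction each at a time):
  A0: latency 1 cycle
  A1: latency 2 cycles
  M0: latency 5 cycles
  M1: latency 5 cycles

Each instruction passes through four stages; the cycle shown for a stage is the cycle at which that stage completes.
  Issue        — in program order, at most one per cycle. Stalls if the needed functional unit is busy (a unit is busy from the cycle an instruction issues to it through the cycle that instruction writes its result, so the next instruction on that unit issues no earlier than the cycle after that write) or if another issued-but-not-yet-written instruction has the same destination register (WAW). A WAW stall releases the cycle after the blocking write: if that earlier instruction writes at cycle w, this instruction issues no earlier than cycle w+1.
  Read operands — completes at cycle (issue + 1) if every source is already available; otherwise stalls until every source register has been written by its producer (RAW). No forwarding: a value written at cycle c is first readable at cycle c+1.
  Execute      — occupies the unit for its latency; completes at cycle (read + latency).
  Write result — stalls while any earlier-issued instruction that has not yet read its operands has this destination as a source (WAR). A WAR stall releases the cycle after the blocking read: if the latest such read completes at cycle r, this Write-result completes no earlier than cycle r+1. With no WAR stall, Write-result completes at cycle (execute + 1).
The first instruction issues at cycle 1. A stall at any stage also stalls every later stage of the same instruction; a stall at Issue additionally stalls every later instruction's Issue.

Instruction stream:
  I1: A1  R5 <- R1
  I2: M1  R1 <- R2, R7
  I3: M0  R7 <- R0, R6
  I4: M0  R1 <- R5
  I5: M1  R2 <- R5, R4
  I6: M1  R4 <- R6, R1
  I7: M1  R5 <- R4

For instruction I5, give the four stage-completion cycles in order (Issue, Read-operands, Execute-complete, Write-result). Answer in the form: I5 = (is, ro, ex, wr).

I5 = (12, 13, 18, 19)

c1: issue I1 (A1)
c2: I1 read-ops · issue I2 (M1)
c3: I2 read-ops · issue I3 (M0)
c4: I1 finished on A1 · I3 read-ops
c5: I1→R5
c8: I2 finished on M1
c9: I2→R1 · I3 finished on M0
c10: I3→R7
c11: issue I4 (M0)
c12: I4 read-ops · issue I5 (M1)
c13: I5 read-ops
c17: I4 finished on M0
c18: I4→R1 · I5 finished on M1
c19: I5→R2
c20: issue I6 (M1)
c21: I6 read-ops
c26: I6 finished on M1
c27: I6→R4
c28: issue I7 (M1)
c29: I7 read-ops
c34: I7 finished on M1
c35: I7→R5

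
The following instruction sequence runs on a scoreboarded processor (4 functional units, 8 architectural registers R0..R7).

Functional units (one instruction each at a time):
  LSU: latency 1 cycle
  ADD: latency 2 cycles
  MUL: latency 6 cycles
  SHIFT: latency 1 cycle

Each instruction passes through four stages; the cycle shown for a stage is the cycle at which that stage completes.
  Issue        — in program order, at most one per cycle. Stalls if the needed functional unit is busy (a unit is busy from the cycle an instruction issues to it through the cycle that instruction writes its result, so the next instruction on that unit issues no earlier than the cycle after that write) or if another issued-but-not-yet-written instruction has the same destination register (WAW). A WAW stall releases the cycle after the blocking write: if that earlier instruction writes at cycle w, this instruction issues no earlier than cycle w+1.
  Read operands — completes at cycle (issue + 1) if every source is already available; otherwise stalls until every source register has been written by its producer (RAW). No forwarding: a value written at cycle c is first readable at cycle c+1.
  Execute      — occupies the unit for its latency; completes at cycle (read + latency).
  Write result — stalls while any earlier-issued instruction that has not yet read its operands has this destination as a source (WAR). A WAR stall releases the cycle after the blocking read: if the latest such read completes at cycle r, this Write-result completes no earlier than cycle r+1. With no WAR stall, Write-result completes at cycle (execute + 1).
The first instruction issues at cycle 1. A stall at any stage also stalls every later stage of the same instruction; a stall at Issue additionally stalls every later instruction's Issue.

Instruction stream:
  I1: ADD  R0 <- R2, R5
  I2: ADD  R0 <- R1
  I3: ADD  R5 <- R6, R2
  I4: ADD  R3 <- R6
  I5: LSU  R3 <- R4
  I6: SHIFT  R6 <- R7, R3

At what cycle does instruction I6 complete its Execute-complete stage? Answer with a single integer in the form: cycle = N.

[I1] 1/2/4/5
[I2] 6/7/9/10  (struct: ADD busy until I1 writes@5)
[I3] 11/12/14/15  (struct: ADD busy until I2 writes@10)
[I4] 16/17/19/20  (struct: ADD busy until I3 writes@15)
[I5] 21/22/23/24  (WAW R3: wait I4 write@20)
[I6] 22/25/26/27  (RAW R3: wait I5 write@24)

cycle = 26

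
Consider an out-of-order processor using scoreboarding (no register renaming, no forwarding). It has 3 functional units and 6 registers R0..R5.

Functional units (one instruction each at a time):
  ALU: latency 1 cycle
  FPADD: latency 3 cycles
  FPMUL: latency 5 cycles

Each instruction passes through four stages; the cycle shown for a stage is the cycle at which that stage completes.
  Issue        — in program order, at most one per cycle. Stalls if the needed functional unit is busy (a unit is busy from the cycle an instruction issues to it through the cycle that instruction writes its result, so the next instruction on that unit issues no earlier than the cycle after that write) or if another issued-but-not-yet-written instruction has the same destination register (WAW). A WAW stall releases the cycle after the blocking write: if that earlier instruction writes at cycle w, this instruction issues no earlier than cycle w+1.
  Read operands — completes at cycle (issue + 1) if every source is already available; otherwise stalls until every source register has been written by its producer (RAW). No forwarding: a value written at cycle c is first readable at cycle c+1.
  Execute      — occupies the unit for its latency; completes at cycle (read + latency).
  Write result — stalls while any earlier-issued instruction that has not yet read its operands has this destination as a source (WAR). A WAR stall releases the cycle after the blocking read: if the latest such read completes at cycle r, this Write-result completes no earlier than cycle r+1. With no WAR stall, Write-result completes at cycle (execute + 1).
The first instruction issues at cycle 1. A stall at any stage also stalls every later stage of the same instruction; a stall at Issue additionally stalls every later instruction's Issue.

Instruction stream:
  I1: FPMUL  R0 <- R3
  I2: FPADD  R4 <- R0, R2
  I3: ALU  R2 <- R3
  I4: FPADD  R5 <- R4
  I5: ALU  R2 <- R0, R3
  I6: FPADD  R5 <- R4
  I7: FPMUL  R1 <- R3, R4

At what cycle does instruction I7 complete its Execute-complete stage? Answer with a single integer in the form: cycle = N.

c1: I1→FPMUL
c2: I1 RO · I2→FPADD
c3: I3→ALU
c4: I3 RO
c5: I3 EX
c7: I1 EX
c8: I1 WR R0
c9: I2 RO
c10: I3 WR R2
c12: I2 EX
c13: I2 WR R4
c14: I4→FPADD
c15: I4 RO · I5→ALU
c16: I5 RO
c17: I5 EX
c18: I4 EX · I5 WR R2
c19: I4 WR R5
c20: I6→FPADD
c21: I6 RO · I7→FPMUL
c22: I7 RO
c24: I6 EX
c25: I6 WR R5
c27: I7 EX
c28: I7 WR R1

cycle = 27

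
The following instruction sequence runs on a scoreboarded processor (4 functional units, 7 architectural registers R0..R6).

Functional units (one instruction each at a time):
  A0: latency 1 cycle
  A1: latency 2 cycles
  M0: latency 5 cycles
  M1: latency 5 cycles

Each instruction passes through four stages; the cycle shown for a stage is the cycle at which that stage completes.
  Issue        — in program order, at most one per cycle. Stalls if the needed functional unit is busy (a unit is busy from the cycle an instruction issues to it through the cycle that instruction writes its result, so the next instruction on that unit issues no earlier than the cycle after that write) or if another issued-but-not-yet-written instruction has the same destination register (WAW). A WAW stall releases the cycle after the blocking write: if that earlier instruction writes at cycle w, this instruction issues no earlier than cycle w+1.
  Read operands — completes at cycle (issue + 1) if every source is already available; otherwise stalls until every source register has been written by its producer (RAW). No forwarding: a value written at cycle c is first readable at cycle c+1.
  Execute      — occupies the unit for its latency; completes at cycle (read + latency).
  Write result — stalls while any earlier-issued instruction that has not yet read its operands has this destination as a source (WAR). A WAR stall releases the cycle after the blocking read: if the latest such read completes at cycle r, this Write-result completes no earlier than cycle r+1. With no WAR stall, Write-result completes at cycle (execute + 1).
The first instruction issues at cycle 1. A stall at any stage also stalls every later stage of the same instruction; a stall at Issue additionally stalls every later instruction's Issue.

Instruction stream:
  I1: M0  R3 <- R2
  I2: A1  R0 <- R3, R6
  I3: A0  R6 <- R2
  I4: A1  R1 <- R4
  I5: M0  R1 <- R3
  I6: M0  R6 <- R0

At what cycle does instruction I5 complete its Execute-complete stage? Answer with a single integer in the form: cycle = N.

I1  is:1  ro:2  ex:7  wr:8
I2  is:2  ro:9  ex:11  wr:12  — RAW R3: wait I1 write@8
I3  is:3  ro:4  ex:5  wr:10  — WAR R6: wait I2 read@9
I4  is:13  ro:14  ex:16  wr:17  — struct: A1 busy until I2 writes@12
I5  is:18  ro:19  ex:24  wr:25  — WAW R1: wait I4 write@17
I6  is:26  ro:27  ex:32  wr:33  — struct: M0 busy until I5 writes@25

cycle = 24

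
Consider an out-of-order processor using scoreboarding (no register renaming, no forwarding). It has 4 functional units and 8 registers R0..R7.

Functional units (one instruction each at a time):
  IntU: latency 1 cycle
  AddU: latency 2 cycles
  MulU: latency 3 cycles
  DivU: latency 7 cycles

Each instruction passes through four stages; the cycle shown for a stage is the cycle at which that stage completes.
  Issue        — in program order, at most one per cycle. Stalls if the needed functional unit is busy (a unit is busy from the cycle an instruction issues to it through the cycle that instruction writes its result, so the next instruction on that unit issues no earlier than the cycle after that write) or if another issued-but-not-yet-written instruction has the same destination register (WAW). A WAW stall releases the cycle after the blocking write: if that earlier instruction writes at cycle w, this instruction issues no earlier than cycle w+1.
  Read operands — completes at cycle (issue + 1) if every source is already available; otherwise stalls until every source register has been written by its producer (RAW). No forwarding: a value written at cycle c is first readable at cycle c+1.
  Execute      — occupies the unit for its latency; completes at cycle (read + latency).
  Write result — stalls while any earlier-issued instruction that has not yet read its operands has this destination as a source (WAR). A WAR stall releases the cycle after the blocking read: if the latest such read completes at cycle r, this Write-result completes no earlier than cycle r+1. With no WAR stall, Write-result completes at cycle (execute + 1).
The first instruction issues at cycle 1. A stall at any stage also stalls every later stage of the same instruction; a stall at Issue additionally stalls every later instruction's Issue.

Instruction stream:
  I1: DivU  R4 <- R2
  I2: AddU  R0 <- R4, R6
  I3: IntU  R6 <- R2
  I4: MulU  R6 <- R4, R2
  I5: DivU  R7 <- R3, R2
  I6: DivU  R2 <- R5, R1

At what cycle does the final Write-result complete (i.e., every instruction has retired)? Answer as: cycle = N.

cycle = 33

t=1  I1 dispatched to DivU
t=2  I1 operands ready, I2 dispatched to AddU
t=3  I3 dispatched to IntU
t=4  I3 operands ready
t=5  I3 complete
t=9  I1 complete
t=10  R4←I1
t=11  I2 operands ready
t=12  R6←I3
t=13  I2 complete, I4 dispatched to MulU
t=14  R0←I2, I4 operands ready, I5 dispatched to DivU
t=15  I5 operands ready
t=17  I4 complete
t=18  R6←I4
t=22  I5 complete
t=23  R7←I5
t=24  I6 dispatched to DivU
t=25  I6 operands ready
t=32  I6 complete
t=33  R2←I6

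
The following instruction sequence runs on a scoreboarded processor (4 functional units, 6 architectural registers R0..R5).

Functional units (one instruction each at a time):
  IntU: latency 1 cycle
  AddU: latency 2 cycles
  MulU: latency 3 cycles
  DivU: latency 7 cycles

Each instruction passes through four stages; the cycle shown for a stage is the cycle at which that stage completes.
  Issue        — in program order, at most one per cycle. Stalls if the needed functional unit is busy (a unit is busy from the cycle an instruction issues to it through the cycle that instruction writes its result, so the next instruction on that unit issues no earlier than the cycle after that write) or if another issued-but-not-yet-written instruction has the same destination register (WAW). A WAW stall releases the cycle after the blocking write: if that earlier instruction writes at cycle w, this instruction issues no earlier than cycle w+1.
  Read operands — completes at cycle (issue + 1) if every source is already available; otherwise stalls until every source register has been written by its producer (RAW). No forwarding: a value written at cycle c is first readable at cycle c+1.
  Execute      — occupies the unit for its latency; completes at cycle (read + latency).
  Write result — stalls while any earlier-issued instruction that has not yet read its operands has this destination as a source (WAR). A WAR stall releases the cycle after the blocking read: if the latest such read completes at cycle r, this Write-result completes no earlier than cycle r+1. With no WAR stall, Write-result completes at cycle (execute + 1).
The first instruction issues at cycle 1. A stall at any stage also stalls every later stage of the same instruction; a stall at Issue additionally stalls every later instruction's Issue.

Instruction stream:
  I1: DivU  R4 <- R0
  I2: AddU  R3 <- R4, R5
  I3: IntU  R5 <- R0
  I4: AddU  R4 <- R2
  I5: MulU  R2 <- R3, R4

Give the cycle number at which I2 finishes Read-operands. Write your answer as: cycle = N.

[I1] 1/2/9/10
[I2] 2/11/13/14  (RAW R4: wait I1 write@10)
[I3] 3/4/5/12  (WAR R5: wait I2 read@11)
[I4] 15/16/18/19  (struct: AddU busy until I2 writes@14)
[I5] 16/20/23/24  (RAW R4: wait I4 write@19)

cycle = 11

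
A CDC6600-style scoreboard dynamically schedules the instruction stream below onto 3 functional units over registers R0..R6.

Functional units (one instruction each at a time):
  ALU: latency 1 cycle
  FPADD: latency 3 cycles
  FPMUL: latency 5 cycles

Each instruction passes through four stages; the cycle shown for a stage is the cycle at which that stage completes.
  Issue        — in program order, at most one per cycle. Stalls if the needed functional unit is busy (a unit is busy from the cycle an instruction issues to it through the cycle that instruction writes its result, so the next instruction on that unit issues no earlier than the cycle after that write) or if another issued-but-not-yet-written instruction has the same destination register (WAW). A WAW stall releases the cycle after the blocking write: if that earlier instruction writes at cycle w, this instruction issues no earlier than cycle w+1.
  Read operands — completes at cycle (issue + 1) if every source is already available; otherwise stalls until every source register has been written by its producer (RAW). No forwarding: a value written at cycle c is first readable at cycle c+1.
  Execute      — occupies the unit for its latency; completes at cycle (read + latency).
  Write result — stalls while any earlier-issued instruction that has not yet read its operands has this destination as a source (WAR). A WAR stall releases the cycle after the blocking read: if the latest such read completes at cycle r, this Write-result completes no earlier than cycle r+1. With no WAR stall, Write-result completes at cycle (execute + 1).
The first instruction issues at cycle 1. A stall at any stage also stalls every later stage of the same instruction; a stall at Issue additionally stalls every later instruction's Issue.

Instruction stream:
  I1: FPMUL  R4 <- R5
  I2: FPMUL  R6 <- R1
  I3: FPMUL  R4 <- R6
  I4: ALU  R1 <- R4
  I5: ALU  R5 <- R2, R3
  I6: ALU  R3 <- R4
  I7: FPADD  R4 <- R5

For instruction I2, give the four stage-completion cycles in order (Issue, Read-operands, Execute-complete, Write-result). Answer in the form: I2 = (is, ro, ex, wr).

c1: I1 issues→FPMUL
c2: I1 reads
c7: I1 exec-done
c8: I1 writes R4
c9: I2 issues→FPMUL
c10: I2 reads
c15: I2 exec-done
c16: I2 writes R6
c17: I3 issues→FPMUL
c18: I3 reads, I4 issues→ALU
c23: I3 exec-done
c24: I3 writes R4
c25: I4 reads
c26: I4 exec-done
c27: I4 writes R1
c28: I5 issues→ALU
c29: I5 reads
c30: I5 exec-done
c31: I5 writes R5
c32: I6 issues→ALU
c33: I6 reads, I7 issues→FPADD
c34: I6 exec-done, I7 reads
c35: I6 writes R3
c37: I7 exec-done
c38: I7 writes R4

I2 = (9, 10, 15, 16)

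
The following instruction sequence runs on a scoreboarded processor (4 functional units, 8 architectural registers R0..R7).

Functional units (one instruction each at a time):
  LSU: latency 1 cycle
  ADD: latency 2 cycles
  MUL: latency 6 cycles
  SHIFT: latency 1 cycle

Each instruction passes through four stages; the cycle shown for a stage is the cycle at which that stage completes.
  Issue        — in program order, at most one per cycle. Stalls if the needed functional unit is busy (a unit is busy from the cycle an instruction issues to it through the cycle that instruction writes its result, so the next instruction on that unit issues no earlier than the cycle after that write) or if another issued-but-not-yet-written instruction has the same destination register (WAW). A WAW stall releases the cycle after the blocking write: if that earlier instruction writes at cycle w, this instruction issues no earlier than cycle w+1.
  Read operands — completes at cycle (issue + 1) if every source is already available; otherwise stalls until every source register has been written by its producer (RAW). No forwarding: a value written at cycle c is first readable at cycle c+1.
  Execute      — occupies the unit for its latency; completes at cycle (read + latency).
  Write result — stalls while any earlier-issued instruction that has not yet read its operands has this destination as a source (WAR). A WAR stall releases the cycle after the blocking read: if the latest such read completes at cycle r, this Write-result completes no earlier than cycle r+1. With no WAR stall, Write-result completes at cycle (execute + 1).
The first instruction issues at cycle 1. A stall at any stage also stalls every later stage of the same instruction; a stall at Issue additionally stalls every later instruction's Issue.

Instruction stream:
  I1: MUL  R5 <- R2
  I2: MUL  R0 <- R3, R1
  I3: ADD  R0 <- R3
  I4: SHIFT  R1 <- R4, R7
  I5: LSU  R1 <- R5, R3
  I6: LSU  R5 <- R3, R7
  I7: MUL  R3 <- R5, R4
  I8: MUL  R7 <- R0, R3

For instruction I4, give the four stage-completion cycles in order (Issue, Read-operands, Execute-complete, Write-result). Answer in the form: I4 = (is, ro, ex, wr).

[I1] 1/2/8/9
[I2] 10/11/17/18  (struct: MUL busy until I1 writes@9)
[I3] 19/20/22/23  (WAW R0: wait I2 write@18)
[I4] 20/21/22/23
[I5] 24/25/26/27  (WAW R1: wait I4 write@23)
[I6] 28/29/30/31  (struct: LSU busy until I5 writes@27)
[I7] 29/32/38/39  (RAW R5: wait I6 write@31)
[I8] 40/41/47/48  (struct: MUL busy until I7 writes@39)

I4 = (20, 21, 22, 23)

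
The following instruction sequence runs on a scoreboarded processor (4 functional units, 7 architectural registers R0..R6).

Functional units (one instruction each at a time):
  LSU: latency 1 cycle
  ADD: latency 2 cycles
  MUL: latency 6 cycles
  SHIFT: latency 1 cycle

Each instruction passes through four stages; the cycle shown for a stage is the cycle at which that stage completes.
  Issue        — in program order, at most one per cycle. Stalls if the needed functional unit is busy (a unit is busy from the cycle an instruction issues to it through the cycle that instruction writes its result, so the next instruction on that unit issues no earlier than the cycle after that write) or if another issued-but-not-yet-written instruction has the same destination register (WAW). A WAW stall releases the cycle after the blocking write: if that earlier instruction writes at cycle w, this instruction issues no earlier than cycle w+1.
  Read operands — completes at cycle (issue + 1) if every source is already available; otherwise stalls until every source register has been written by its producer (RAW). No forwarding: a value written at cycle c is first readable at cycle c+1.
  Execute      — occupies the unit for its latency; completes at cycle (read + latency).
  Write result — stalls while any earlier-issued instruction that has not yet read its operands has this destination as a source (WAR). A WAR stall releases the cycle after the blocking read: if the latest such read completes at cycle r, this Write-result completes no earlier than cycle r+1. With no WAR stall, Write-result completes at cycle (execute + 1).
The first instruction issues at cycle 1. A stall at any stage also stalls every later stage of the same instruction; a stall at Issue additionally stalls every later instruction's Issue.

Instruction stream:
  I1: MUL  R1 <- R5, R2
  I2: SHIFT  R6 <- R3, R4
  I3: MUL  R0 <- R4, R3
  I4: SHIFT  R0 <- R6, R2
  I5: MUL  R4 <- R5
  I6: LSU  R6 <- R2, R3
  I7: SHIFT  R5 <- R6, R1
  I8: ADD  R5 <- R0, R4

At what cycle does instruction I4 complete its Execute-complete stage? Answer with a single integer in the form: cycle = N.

cycle = 21

  I1 | 1 | 2 | 8 | 9
  I2 | 2 | 3 | 4 | 5
  I3 | 10 | 11 | 17 | 18   struct: MUL busy until I1 writes@9
  I4 | 19 | 20 | 21 | 22   WAW R0: wait I3 write@18
  I5 | 20 | 21 | 27 | 28
  I6 | 21 | 22 | 23 | 24
  I7 | 23 | 25 | 26 | 27   struct: SHIFT busy until I4 writes@22 · RAW R6: wait I6 write@24
  I8 | 28 | 29 | 31 | 32   WAW R5: wait I7 write@27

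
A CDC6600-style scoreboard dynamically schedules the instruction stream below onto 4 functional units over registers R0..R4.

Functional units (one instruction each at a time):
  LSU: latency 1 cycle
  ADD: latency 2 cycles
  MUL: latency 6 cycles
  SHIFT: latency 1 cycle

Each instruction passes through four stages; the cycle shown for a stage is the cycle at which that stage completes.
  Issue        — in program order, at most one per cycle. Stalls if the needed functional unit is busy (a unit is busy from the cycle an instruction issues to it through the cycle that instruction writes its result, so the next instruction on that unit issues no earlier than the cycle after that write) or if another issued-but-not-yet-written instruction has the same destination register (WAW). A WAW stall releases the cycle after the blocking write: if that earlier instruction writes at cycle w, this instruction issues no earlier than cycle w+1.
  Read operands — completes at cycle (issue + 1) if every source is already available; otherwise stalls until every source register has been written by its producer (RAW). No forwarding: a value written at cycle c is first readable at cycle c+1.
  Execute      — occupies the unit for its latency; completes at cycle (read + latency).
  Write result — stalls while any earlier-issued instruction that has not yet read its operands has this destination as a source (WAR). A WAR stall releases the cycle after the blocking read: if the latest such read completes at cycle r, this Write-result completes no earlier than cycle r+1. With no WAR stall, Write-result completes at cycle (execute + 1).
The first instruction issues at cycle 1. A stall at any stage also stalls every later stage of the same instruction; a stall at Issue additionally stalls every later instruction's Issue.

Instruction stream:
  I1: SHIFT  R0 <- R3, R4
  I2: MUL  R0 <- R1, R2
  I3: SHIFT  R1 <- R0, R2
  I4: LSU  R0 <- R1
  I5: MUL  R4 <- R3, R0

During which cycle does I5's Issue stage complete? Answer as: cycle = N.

t=1  issue I1 (SHIFT)
t=2  I1 read-ops
t=3  I1 finished on SHIFT
t=4  I1→R0
t=5  issue I2 (MUL)
t=6  I2 read-ops, issue I3 (SHIFT)
t=12  I2 finished on MUL
t=13  I2→R0
t=14  I3 read-ops, issue I4 (LSU)
t=15  I3 finished on SHIFT, issue I5 (MUL)
t=16  I3→R1
t=17  I4 read-ops
t=18  I4 finished on LSU
t=19  I4→R0
t=20  I5 read-ops
t=26  I5 finished on MUL
t=27  I5→R4

cycle = 15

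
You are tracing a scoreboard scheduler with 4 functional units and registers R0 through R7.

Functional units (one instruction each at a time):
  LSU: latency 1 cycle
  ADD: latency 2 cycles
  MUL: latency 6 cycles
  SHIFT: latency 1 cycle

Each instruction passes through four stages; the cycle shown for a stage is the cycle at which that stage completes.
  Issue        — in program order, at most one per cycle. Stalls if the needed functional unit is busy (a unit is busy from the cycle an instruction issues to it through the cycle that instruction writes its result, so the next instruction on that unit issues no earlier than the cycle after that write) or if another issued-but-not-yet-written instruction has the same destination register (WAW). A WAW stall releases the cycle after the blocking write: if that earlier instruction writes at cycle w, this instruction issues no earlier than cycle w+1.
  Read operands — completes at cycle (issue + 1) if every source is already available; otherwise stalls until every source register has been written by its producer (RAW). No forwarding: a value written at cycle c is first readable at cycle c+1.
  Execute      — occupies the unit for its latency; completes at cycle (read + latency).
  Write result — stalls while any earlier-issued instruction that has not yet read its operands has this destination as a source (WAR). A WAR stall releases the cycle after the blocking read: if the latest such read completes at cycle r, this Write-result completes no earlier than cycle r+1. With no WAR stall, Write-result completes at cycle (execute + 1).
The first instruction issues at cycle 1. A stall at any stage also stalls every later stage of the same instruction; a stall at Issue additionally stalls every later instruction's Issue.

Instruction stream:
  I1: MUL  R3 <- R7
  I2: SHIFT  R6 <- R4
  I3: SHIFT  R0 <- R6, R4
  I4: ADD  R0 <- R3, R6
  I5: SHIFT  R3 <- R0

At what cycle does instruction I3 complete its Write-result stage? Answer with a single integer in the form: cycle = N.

t=1  I1 issues→MUL
t=2  I1 reads; I2 issues→SHIFT
t=3  I2 reads
t=4  I2 exec-done
t=5  I2 writes R6
t=6  I3 issues→SHIFT
t=7  I3 reads
t=8  I1 exec-done; I3 exec-done
t=9  I1 writes R3; I3 writes R0
t=10  I4 issues→ADD
t=11  I4 reads; I5 issues→SHIFT
t=13  I4 exec-done
t=14  I4 writes R0
t=15  I5 reads
t=16  I5 exec-done
t=17  I5 writes R3

cycle = 9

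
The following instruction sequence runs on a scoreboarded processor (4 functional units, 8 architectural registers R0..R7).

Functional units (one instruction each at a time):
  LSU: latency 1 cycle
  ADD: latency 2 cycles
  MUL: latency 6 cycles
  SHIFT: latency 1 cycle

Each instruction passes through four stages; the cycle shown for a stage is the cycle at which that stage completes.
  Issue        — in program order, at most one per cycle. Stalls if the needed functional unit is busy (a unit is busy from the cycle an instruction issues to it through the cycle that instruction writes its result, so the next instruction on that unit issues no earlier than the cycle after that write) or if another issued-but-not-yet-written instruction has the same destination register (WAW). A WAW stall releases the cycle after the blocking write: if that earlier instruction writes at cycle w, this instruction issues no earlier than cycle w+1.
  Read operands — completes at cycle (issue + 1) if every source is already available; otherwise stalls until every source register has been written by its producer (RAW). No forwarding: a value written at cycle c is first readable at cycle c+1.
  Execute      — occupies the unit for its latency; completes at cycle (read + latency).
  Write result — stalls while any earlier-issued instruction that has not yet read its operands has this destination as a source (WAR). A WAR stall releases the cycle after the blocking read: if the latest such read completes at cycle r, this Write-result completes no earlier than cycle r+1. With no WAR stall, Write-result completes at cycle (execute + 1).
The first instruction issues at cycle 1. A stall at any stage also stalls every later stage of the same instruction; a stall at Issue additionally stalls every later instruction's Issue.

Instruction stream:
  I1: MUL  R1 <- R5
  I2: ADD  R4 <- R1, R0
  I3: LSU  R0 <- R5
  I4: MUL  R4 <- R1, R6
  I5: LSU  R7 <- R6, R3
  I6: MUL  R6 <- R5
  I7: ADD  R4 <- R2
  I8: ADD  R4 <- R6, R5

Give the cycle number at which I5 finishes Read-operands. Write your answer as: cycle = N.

cycle = 16

1) issue 1, read 2, done 8, write 9
2) issue 2, read 10, done 12, write 13  <RAW R1: wait I1 write@9>
3) issue 3, read 4, done 5, write 11  <WAR R0: wait I2 read@10>
4) issue 14, read 15, done 21, write 22  <WAW R4: wait I2 write@13>
5) issue 15, read 16, done 17, write 18
6) issue 23, read 24, done 30, write 31  <struct: MUL busy until I4 writes@22>
7) issue 24, read 25, done 27, write 28
8) issue 29, read 32, done 34, write 35  <struct: ADD busy until I7 writes@28 / RAW R6: wait I6 write@31>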